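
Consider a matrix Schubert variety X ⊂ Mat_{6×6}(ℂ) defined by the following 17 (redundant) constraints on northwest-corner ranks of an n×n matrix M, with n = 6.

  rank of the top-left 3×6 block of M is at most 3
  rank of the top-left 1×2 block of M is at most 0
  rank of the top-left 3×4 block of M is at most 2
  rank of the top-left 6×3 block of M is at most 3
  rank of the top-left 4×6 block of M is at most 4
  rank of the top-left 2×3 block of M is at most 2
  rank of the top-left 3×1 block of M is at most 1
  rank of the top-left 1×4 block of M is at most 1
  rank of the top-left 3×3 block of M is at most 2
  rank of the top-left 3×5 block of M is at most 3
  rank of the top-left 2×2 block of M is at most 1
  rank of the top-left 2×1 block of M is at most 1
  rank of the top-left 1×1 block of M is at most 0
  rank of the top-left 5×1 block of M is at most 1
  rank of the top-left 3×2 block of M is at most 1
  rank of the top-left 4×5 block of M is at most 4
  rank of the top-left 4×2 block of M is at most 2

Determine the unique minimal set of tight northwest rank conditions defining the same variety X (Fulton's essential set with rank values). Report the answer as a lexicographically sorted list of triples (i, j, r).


Reconstructing r_w from the 17 given conditions:

  row 1: 0, 0, 1, 1, 1, 1
  row 2: 1, 1, 2, 2, 2, 2
  row 3: 1, 1, 2, 2, 3, 3
  row 4: 1, 2, 3, 3, 4, 4
  row 5: 1, 2, 3, 4, 5, 5
  row 6: 1, 2, 3, 4, 5, 6

giving w = (3, 1, 5, 2, 4, 6) via Δ²R.

Fulton essential set (3 of the 4 Rothe cells):

[(1, 2, 0), (3, 2, 1), (3, 4, 2)]


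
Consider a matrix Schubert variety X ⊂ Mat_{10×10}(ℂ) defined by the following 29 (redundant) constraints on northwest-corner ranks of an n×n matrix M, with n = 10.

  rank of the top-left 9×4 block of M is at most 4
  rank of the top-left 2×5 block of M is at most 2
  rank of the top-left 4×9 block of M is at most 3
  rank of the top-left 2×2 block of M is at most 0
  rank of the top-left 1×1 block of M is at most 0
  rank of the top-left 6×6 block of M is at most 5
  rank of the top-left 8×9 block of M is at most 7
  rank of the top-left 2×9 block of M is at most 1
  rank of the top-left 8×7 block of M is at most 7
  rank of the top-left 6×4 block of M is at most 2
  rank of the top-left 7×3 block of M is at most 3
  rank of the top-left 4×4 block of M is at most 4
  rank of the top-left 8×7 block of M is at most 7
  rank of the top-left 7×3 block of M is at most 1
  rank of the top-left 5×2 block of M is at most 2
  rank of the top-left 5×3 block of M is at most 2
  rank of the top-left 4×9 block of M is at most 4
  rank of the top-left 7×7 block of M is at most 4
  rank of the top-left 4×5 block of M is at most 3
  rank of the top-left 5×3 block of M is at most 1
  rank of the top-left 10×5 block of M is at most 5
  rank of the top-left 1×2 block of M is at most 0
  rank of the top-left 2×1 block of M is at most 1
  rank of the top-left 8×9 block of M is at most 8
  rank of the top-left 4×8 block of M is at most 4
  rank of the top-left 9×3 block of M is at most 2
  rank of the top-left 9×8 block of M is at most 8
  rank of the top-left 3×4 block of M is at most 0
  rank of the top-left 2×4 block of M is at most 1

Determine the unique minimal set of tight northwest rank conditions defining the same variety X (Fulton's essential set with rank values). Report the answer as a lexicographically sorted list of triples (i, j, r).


Recovering R(i,j) via the rank-extension bound from the 29 conditions:

  0 0 0 0 1 1 1 1 1 1
  0 0 0 0 1 1 1 1 1 2
  0 0 0 0 1 2 2 2 2 3
  1 1 1 1 2 3 3 3 3 4
  1 1 1 2 3 4 4 4 4 5
  1 1 1 2 3 4 4 5 5 6
  1 1 1 2 3 4 4 5 6 7
  1 2 2 3 4 5 5 6 7 8
  1 2 2 3 4 5 6 7 8 9
  1 2 3 4 5 6 7 8 9 10

reading off 1-entries of Δ²R: w = (5, 10, 6, 1, 4, 8, 9, 2, 7, 3).

Fulton essential set (5 of the 25 Rothe cells):

[(2, 9, 1), (3, 4, 0), (7, 3, 1), (7, 7, 4), (9, 3, 2)]


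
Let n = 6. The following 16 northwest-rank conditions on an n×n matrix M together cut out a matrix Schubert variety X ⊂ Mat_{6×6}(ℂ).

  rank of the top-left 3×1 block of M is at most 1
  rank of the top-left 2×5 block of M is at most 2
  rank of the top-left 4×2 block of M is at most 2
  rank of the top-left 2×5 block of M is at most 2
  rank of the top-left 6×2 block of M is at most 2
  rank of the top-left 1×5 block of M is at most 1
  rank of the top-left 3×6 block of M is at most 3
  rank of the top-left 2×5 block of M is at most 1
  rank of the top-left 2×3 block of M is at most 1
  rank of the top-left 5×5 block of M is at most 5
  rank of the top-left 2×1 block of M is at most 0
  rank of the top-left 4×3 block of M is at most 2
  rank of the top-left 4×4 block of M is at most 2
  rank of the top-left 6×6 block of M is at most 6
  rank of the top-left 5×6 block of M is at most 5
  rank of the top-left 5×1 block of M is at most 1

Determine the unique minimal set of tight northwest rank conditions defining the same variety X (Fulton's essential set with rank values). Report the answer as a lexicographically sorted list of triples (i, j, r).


Rank table r_w(6×6) implied by the 16 constraints:

  R[1]: 0 | 1 | 1 | 1 | 1 | 1
  R[2]: 0 | 1 | 1 | 1 | 1 | 2
  R[3]: 1 | 2 | 2 | 2 | 2 | 3
  R[4]: 1 | 2 | 2 | 2 | 3 | 4
  R[5]: 1 | 2 | 3 | 3 | 4 | 5
  R[6]: 1 | 2 | 3 | 4 | 5 | 6

reading off 1-entries of Δ²R: w = (2, 6, 1, 5, 3, 4).

ℓ(w)=7; the 3 essential cells (i,j,r):

[(2, 1, 0), (2, 5, 1), (4, 4, 2)]


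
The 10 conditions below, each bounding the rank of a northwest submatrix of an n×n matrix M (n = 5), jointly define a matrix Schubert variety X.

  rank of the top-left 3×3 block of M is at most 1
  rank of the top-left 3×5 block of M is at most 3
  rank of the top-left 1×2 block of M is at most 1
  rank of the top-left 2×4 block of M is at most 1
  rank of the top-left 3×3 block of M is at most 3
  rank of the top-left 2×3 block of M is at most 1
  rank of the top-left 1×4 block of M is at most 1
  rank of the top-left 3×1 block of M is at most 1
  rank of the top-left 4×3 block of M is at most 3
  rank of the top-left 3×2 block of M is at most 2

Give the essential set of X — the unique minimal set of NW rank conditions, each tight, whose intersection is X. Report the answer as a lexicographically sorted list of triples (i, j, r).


Propagating the 10 rank bounds to every northwest block:

  i=1: 1  1  1  1  1
  i=2: 1  1  1  1  2
  i=3: 1  1  1  2  3
  i=4: 1  2  2  3  4
  i=5: 1  2  3  4  5

so w = (1, 5, 4, 2, 3).

|D(w)|=5, |Ess(w)|=2:

[(2, 4, 1), (3, 3, 1)]


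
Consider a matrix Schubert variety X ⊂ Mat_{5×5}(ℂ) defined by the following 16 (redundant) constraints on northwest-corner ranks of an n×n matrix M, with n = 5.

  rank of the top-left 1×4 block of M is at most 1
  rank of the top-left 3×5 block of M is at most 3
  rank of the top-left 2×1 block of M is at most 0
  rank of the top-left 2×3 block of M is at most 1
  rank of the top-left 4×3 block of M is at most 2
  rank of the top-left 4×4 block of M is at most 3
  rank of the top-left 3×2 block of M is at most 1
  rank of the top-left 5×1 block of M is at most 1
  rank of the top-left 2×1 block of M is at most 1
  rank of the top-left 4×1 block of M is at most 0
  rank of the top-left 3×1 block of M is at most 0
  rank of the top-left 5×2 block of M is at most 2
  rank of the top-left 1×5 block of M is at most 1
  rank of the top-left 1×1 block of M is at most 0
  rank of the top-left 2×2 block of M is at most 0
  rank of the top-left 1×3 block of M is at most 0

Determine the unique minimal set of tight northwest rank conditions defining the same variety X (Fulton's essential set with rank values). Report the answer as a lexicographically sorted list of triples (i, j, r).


Propagating the 16 rank bounds to every northwest block:

  0, 0, 0, 1, 1
  0, 0, 1, 2, 2
  0, 1, 2, 3, 3
  0, 1, 2, 3, 4
  1, 2, 3, 4, 5

giving w = (4, 3, 2, 5, 1) via Δ²R.

ℓ(w)=7; the 3 essential cells (i,j,r):

[(1, 3, 0), (2, 2, 0), (4, 1, 0)]


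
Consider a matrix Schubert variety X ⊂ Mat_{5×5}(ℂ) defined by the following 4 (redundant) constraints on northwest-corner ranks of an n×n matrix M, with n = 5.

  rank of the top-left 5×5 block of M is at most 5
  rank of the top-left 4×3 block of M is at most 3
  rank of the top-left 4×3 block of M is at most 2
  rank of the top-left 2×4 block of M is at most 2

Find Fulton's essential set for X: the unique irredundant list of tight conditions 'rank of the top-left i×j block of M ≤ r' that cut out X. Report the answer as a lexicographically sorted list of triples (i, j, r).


Rank table r_w(5×5) implied by the 4 constraints:

  i=1: 1, 1, 1, 1, 1
  i=2: 1, 2, 2, 2, 2
  i=3: 1, 2, 2, 3, 3
  i=4: 1, 2, 2, 3, 4
  i=5: 1, 2, 3, 4, 5

hence w(1..5) = (1, 2, 4, 5, 3).

|D(w)|=2, |Ess(w)|=1:

[(4, 3, 2)]


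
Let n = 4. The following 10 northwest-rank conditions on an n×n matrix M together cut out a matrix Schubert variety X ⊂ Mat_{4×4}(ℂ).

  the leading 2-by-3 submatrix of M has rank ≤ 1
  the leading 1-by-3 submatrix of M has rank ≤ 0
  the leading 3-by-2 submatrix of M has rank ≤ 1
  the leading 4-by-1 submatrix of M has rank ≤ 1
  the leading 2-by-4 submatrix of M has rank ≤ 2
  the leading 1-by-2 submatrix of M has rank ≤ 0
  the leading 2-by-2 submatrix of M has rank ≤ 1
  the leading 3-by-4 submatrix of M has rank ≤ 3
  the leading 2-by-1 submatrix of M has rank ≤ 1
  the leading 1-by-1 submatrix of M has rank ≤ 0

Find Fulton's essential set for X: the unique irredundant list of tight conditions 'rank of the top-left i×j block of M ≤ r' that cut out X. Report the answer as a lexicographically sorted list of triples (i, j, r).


Computing R[i][j] = min implied NW-rank bound (n=4, 10 conditions):

  R[1]: 0 | 0 | 0 | 1
  R[2]: 1 | 1 | 1 | 2
  R[3]: 1 | 1 | 2 | 3
  R[4]: 1 | 2 | 3 | 4

so w = (4, 1, 3, 2).

Fulton essential set (2 of the 4 Rothe cells):

[(1, 3, 0), (3, 2, 1)]


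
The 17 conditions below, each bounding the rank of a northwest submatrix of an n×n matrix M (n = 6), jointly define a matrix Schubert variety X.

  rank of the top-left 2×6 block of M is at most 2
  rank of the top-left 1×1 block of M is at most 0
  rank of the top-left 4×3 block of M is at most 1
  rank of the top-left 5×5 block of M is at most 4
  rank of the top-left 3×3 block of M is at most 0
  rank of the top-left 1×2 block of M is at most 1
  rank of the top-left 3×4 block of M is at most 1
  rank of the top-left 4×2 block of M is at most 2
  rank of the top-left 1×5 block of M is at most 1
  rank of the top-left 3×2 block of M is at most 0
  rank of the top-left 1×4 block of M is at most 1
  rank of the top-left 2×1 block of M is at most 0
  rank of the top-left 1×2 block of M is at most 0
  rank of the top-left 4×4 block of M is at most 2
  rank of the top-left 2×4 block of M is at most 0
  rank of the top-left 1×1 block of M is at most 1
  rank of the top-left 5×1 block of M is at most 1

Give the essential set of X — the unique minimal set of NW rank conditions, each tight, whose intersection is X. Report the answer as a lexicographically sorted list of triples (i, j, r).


Reconstructing r_w from the 17 given conditions:

  row 1: 0 | 0 | 0 | 0 | 1 | 1
  row 2: 0 | 0 | 0 | 0 | 1 | 2
  row 3: 0 | 0 | 0 | 1 | 2 | 3
  row 4: 1 | 1 | 1 | 2 | 3 | 4
  row 5: 1 | 2 | 2 | 3 | 4 | 5
  row 6: 1 | 2 | 3 | 4 | 5 | 6

the unique w with this rank table is (5, 6, 4, 1, 2, 3).

D(w) has 11 cells with 2 SE-corners; essential set:

[(2, 4, 0), (3, 3, 0)]


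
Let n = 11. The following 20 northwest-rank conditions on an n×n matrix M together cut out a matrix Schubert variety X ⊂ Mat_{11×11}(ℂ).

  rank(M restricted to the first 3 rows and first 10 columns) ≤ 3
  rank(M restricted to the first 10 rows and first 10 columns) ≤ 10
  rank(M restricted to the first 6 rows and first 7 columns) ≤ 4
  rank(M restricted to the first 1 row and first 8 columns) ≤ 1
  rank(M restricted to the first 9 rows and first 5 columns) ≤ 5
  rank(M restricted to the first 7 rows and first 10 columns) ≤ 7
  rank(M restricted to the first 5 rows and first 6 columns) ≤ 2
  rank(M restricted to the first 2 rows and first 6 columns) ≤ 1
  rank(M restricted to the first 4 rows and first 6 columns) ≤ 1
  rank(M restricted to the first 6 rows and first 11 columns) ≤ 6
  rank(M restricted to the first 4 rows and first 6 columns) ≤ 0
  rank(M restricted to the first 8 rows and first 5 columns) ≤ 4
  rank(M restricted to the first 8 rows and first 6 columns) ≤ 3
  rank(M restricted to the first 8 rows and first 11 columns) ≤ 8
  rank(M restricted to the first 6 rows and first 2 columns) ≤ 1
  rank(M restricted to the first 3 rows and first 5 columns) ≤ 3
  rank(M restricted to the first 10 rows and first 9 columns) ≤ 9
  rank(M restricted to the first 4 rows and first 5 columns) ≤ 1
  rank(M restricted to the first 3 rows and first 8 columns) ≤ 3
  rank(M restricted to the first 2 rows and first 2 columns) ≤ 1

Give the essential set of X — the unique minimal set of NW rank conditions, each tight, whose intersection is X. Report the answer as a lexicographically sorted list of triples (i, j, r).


Rank table r_w(11×11) implied by the 20 constraints:

  i=1: 0, 0, 0, 0, 0, 0, 1, 1, 1, 1, 1
  i=2: 0, 0, 0, 0, 0, 0, 1, 2, 2, 2, 2
  i=3: 0, 0, 0, 0, 0, 0, 1, 2, 3, 3, 3
  i=4: 0, 0, 0, 0, 0, 0, 1, 2, 3, 4, 4
  i=5: 1, 1, 1, 1, 1, 1, 2, 3, 4, 5, 5
  i=6: 1, 1, 2, 2, 2, 2, 3, 4, 5, 6, 6
  i=7: 1, 2, 3, 3, 3, 3, 4, 5, 6, 7, 7
  i=8: 1, 2, 3, 3, 3, 3, 4, 5, 6, 7, 8
  i=9: 1, 2, 3, 4, 4, 4, 5, 6, 7, 8, 9
  i=10: 1, 2, 3, 4, 5, 5, 6, 7, 8, 9, 10
  i=11: 1, 2, 3, 4, 5, 6, 7, 8, 9, 10, 11

giving w = (7, 8, 9, 10, 1, 3, 2, 11, 4, 5, 6) via Δ²R.

Fulton essential set (3 of the 28 Rothe cells):

[(4, 6, 0), (6, 2, 1), (8, 6, 3)]


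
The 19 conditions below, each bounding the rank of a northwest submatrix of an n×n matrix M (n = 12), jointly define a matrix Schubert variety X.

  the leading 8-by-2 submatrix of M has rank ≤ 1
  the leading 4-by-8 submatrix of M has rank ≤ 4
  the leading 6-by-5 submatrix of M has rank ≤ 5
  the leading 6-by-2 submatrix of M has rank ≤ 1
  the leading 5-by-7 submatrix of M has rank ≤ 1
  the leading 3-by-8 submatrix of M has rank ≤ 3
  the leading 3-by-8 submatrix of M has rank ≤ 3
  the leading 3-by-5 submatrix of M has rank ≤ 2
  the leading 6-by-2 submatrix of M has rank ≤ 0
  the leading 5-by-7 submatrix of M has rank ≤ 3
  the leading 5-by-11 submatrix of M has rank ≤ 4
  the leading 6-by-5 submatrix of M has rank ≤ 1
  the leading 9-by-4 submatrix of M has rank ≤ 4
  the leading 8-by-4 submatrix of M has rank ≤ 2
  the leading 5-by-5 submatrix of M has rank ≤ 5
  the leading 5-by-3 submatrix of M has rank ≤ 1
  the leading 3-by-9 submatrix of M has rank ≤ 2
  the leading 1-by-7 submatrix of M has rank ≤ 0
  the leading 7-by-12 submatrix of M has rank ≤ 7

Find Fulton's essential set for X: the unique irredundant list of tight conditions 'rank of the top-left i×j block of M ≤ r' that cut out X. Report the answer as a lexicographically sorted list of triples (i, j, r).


Computing R[i][j] = min implied NW-rank bound (n=12, 19 conditions):

  row 1: 0 | 0 | 0 | 0 | 0 | 0 | 0 | 1 | 1 | 1 | 1 | 1
  row 2: 0 | 0 | 1 | 1 | 1 | 1 | 1 | 2 | 2 | 2 | 2 | 2
  row 3: 0 | 0 | 1 | 1 | 1 | 1 | 1 | 2 | 2 | 3 | 3 | 3
  row 4: 0 | 0 | 1 | 1 | 1 | 1 | 1 | 2 | 3 | 4 | 4 | 4
  row 5: 0 | 0 | 1 | 1 | 1 | 1 | 1 | 2 | 3 | 4 | 4 | 5
  row 6: 0 | 0 | 1 | 1 | 1 | 2 | 2 | 3 | 4 | 5 | 5 | 6
  row 7: 1 | 1 | 2 | 2 | 2 | 3 | 3 | 4 | 5 | 6 | 6 | 7
  row 8: 1 | 1 | 2 | 2 | 3 | 4 | 4 | 5 | 6 | 7 | 7 | 8
  row 9: 1 | 2 | 3 | 3 | 4 | 5 | 5 | 6 | 7 | 8 | 8 | 9
  row 10: 1 | 2 | 3 | 4 | 5 | 6 | 6 | 7 | 8 | 9 | 9 | 10
  row 11: 1 | 2 | 3 | 4 | 5 | 6 | 7 | 8 | 9 | 10 | 10 | 11
  row 12: 1 | 2 | 3 | 4 | 5 | 6 | 7 | 8 | 9 | 10 | 11 | 12

reading off 1-entries of Δ²R: w = (8, 3, 10, 9, 12, 6, 1, 5, 2, 4, 7, 11).

D(w) has 35 cells with 8 SE-corners; essential set:

[(1, 7, 0), (3, 9, 2), (5, 7, 1), (5, 11, 4), (6, 2, 0), (6, 5, 1), (8, 2, 1), (8, 4, 2)]


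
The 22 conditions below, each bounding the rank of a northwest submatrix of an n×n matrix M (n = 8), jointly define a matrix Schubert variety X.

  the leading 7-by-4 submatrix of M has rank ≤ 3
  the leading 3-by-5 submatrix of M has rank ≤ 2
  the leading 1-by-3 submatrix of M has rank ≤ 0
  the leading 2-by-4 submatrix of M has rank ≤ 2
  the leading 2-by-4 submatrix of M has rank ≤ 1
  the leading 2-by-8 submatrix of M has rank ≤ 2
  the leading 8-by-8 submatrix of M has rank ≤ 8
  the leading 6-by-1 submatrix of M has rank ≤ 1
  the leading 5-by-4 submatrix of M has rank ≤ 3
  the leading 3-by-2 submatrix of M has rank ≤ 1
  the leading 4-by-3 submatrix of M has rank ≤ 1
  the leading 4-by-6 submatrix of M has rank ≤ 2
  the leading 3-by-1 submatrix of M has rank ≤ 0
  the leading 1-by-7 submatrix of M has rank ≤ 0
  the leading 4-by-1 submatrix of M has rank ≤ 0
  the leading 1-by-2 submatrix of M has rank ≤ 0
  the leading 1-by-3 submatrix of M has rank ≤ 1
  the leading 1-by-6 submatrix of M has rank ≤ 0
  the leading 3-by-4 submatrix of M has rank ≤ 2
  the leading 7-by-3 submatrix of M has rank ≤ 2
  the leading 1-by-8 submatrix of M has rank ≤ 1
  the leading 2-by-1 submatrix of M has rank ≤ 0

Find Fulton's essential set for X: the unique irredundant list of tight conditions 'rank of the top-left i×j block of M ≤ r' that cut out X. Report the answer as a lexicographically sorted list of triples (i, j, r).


Reconstructing r_w from the 22 given conditions:

  i=1: 0  0  0  0  0  0  0  1
  i=2: 0  1  1  1  1  1  1  2
  i=3: 0  1  1  2  2  2  2  3
  i=4: 0  1  1  2  2  2  3  4
  i=5: 1  2  2  3  3  3  4  5
  i=6: 1  2  2  3  4  4  5  6
  i=7: 1  2  2  3  4  5  6  7
  i=8: 1  2  3  4  5  6  7  8

the unique w with this rank table is (8, 2, 4, 7, 1, 5, 6, 3).

Fulton essential set (5 of the 16 Rothe cells):

[(1, 7, 0), (4, 1, 0), (4, 3, 1), (4, 6, 2), (7, 3, 2)]


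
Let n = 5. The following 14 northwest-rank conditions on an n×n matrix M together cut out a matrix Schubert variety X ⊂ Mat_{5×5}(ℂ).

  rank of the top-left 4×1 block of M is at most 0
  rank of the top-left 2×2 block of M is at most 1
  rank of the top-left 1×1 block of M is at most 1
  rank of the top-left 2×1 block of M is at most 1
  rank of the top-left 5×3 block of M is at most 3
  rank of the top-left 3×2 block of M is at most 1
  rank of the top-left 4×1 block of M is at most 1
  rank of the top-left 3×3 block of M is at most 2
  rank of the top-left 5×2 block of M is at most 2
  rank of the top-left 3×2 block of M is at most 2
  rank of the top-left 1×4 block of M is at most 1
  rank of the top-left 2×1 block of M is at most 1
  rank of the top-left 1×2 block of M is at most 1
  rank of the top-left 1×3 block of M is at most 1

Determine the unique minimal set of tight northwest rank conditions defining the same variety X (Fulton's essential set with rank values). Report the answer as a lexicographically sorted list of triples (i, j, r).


Rank table r_w(5×5) implied by the 14 constraints:

  i=1: 0, 1, 1, 1, 1
  i=2: 0, 1, 2, 2, 2
  i=3: 0, 1, 2, 3, 3
  i=4: 0, 1, 2, 3, 4
  i=5: 1, 2, 3, 4, 5

second differences of R give the permutation w = (2, 3, 4, 5, 1).

Fulton essential set (1 of the 4 Rothe cells):

[(4, 1, 0)]


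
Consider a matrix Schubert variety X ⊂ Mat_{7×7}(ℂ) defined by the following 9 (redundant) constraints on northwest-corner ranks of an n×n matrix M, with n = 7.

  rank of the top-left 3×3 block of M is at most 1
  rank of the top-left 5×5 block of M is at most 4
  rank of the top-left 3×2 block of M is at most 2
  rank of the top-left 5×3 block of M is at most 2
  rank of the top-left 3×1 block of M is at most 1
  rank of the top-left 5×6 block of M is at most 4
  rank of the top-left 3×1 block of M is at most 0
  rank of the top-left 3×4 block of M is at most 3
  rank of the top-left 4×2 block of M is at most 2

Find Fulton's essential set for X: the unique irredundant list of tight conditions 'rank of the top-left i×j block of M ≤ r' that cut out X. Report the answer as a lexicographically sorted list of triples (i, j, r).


Rank table r_w(7×7) implied by the 9 constraints:

  i=1: 0, 1, 1, 1, 1, 1, 1
  i=2: 0, 1, 1, 2, 2, 2, 2
  i=3: 0, 1, 1, 2, 3, 3, 3
  i=4: 1, 2, 2, 3, 4, 4, 4
  i=5: 1, 2, 2, 3, 4, 4, 5
  i=6: 1, 2, 3, 4, 5, 5, 6
  i=7: 1, 2, 3, 4, 5, 6, 7

reading off 1-entries of Δ²R: w = (2, 4, 5, 1, 7, 3, 6).

Rothe diagram D(w) (7 cells), 4 SE-corners (essential conditions):

[(3, 1, 0), (3, 3, 1), (5, 3, 2), (5, 6, 4)]


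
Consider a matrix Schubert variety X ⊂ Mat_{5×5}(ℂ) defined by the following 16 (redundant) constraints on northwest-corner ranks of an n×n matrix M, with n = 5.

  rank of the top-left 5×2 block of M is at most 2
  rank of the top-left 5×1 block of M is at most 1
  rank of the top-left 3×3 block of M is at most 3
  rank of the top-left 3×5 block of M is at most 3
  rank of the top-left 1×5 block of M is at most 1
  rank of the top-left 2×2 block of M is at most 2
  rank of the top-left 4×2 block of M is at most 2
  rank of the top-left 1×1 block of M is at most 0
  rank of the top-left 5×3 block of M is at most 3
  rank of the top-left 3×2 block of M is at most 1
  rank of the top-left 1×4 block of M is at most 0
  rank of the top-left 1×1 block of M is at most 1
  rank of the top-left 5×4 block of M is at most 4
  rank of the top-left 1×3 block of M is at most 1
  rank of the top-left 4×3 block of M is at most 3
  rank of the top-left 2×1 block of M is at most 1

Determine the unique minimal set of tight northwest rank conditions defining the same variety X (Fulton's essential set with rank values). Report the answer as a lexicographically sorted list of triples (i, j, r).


Computing R[i][j] = min implied NW-rank bound (n=5, 16 conditions):

  i=1: 0, 0, 0, 0, 1
  i=2: 1, 1, 1, 1, 2
  i=3: 1, 1, 2, 2, 3
  i=4: 1, 2, 3, 3, 4
  i=5: 1, 2, 3, 4, 5

the unique w with this rank table is (5, 1, 3, 2, 4).

|D(w)|=5, |Ess(w)|=2:

[(1, 4, 0), (3, 2, 1)]


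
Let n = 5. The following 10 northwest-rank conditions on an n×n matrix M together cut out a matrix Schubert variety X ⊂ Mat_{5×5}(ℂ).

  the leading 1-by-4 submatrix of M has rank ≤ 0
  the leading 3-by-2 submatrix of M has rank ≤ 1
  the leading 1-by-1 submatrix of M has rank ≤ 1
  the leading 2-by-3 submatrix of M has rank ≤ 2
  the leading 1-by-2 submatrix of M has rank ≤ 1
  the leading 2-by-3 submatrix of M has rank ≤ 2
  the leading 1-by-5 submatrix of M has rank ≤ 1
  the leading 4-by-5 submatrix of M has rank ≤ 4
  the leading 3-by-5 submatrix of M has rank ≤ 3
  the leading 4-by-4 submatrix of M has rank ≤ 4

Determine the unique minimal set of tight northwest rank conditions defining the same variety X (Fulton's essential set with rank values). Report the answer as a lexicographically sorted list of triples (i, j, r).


Recovering R(i,j) via the rank-extension bound from the 10 conditions:

  i=1: 0 0 0 0 1
  i=2: 1 1 1 1 2
  i=3: 1 1 2 2 3
  i=4: 1 2 3 3 4
  i=5: 1 2 3 4 5

reading off 1-entries of Δ²R: w = (5, 1, 3, 2, 4).

Fulton essential set (2 of the 5 Rothe cells):

[(1, 4, 0), (3, 2, 1)]


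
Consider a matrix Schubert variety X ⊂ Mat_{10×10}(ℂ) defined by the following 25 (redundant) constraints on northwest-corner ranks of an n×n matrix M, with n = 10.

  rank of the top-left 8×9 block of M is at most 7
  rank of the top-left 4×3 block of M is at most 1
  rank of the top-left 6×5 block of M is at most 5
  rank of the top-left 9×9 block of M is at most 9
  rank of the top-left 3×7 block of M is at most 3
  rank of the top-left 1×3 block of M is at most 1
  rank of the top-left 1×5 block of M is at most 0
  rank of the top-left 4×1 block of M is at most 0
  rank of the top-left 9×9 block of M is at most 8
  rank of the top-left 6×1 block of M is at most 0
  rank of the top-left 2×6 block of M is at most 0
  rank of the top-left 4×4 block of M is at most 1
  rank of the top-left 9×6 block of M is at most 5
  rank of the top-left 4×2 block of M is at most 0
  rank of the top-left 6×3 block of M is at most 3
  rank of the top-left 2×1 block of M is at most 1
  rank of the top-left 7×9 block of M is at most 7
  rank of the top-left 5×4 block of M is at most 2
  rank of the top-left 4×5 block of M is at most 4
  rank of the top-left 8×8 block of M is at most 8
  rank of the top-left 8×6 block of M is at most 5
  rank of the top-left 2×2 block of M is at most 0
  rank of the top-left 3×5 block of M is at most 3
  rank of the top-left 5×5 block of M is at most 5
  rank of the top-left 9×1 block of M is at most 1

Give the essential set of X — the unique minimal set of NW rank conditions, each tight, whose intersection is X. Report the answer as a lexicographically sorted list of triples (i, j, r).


Reconstructing r_w from the 25 given conditions:

  R[1]: 0  0  0  0  0  0  1  1  1  1
  R[2]: 0  0  0  0  0  0  1  2  2  2
  R[3]: 0  0  1  1  1  1  2  3  3  3
  R[4]: 0  0  1  1  2  2  3  4  4  4
  R[5]: 0  1  2  2  3  3  4  5  5  5
  R[6]: 0  1  2  3  4  4  5  6  6  6
  R[7]: 1  2  3  4  5  5  6  7  7  7
  R[8]: 1  2  3  4  5  5  6  7  7  8
  R[9]: 1  2  3  4  5  5  6  7  8  9
  R[10]: 1  2  3  4  5  6  7  8  9  10

hence w(1..10) = (7, 8, 3, 5, 2, 4, 1, 10, 9, 6).

Rothe diagram D(w) (22 cells), 6 SE-corners (essential conditions):

[(2, 6, 0), (4, 2, 0), (4, 4, 1), (6, 1, 0), (8, 9, 7), (9, 6, 5)]


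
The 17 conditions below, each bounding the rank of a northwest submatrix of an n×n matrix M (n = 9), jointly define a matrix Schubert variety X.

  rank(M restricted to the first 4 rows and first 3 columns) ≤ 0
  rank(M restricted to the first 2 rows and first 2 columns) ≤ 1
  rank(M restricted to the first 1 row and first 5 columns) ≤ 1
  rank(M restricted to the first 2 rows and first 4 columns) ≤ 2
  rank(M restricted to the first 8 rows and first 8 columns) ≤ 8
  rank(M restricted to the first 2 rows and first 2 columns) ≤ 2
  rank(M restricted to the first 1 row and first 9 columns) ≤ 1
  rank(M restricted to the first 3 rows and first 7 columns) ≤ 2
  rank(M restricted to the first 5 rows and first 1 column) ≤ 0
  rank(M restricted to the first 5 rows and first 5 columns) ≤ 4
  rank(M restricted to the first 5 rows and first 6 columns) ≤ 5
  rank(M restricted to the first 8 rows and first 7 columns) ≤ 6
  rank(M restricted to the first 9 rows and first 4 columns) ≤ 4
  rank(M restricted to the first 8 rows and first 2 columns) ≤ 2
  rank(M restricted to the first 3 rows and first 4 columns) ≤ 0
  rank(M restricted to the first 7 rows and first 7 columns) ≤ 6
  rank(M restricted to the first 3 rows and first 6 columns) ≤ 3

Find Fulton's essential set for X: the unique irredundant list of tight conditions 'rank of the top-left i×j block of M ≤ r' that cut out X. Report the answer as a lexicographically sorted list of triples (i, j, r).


Rank table r_w(9×9) implied by the 17 constraints:

  0, 0, 0, 0, 1, 1, 1, 1, 1
  0, 0, 0, 0, 1, 2, 2, 2, 2
  0, 0, 0, 0, 1, 2, 2, 3, 3
  0, 0, 0, 1, 2, 3, 3, 4, 4
  0, 1, 1, 2, 3, 4, 4, 5, 5
  1, 2, 2, 3, 4, 5, 5, 6, 6
  1, 2, 3, 4, 5, 6, 6, 7, 7
  1, 2, 3, 4, 5, 6, 6, 7, 8
  1, 2, 3, 4, 5, 6, 7, 8, 9

giving w = (5, 6, 8, 4, 2, 1, 3, 9, 7) via Δ²R.

Fulton essential set (5 of the 18 Rothe cells):

[(3, 4, 0), (3, 7, 2), (4, 3, 0), (5, 1, 0), (8, 7, 6)]


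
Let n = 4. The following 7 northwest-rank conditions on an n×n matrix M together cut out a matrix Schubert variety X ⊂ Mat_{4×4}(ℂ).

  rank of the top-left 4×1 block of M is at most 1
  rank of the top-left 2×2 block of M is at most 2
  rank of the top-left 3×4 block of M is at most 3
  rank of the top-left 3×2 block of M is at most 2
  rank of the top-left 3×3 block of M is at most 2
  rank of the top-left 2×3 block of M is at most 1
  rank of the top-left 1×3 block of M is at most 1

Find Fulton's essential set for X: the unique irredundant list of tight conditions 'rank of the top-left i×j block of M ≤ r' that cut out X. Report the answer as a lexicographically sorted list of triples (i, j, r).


The tightest implied rank at each (i,j), from the 7 conditions:

  1  1  1  1
  1  1  1  2
  1  2  2  3
  1  2  3  4

reading off 1-entries of Δ²R: w = (1, 4, 2, 3).

1 SE-corner of the 2-cell Rothe diagram gives Ess(w):

[(2, 3, 1)]


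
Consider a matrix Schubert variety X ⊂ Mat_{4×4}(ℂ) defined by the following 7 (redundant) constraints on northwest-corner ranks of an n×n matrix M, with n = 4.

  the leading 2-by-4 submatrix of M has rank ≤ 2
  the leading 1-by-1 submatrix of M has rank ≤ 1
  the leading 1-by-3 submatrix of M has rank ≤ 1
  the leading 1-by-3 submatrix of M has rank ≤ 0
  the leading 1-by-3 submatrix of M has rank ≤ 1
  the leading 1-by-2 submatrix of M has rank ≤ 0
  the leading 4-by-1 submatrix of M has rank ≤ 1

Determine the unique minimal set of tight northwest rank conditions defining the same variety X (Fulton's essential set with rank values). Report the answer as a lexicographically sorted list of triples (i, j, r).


The tightest implied rank at each (i,j), from the 7 conditions:

  R[1]: 0 0 0 1
  R[2]: 1 1 1 2
  R[3]: 1 2 2 3
  R[4]: 1 2 3 4

hence w(1..4) = (4, 1, 2, 3).

Rothe diagram D(w) (3 cells), 1 SE-corner (essential condition):

[(1, 3, 0)]


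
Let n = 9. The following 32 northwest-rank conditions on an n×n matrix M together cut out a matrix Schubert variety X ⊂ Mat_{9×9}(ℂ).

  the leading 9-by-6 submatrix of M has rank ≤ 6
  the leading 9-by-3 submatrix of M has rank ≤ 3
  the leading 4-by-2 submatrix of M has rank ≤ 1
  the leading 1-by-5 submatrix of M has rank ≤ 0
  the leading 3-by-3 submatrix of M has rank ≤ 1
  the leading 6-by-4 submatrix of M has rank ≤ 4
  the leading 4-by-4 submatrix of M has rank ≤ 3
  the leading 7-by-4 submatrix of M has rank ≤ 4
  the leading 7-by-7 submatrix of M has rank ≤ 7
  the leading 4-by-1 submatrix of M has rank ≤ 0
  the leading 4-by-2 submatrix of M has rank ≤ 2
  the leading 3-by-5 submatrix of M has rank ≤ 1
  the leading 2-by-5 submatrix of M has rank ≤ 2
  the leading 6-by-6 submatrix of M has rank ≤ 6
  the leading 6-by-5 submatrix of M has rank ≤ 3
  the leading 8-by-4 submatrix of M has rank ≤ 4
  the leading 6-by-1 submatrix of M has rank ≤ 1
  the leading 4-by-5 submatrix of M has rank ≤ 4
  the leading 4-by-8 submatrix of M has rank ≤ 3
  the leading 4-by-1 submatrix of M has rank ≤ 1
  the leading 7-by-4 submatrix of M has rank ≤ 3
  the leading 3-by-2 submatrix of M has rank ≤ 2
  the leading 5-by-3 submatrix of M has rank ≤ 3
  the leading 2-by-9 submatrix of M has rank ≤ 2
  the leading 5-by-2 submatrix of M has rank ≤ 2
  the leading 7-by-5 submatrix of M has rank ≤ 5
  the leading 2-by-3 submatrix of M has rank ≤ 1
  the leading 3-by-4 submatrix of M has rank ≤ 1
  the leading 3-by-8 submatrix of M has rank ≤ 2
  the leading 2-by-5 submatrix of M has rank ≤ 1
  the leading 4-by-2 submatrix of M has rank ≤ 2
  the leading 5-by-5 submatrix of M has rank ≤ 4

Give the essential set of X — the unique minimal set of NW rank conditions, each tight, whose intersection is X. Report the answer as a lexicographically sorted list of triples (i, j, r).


The tightest implied rank at each (i,j), from the 32 conditions:

  row 1: 0 0 0 0 0 1 1 1 1
  row 2: 0 1 1 1 1 2 2 2 2
  row 3: 0 1 1 1 1 2 2 2 3
  row 4: 0 1 2 2 2 3 3 3 4
  row 5: 1 2 3 3 3 4 4 4 5
  row 6: 1 2 3 3 3 4 5 5 6
  row 7: 1 2 3 3 4 5 6 6 7
  row 8: 1 2 3 4 5 6 7 7 8
  row 9: 1 2 3 4 5 6 7 8 9

so w = (6, 2, 9, 3, 1, 7, 5, 4, 8).

Fulton essential set (6 of the 16 Rothe cells):

[(1, 5, 0), (3, 5, 1), (3, 8, 2), (4, 1, 0), (6, 5, 3), (7, 4, 3)]


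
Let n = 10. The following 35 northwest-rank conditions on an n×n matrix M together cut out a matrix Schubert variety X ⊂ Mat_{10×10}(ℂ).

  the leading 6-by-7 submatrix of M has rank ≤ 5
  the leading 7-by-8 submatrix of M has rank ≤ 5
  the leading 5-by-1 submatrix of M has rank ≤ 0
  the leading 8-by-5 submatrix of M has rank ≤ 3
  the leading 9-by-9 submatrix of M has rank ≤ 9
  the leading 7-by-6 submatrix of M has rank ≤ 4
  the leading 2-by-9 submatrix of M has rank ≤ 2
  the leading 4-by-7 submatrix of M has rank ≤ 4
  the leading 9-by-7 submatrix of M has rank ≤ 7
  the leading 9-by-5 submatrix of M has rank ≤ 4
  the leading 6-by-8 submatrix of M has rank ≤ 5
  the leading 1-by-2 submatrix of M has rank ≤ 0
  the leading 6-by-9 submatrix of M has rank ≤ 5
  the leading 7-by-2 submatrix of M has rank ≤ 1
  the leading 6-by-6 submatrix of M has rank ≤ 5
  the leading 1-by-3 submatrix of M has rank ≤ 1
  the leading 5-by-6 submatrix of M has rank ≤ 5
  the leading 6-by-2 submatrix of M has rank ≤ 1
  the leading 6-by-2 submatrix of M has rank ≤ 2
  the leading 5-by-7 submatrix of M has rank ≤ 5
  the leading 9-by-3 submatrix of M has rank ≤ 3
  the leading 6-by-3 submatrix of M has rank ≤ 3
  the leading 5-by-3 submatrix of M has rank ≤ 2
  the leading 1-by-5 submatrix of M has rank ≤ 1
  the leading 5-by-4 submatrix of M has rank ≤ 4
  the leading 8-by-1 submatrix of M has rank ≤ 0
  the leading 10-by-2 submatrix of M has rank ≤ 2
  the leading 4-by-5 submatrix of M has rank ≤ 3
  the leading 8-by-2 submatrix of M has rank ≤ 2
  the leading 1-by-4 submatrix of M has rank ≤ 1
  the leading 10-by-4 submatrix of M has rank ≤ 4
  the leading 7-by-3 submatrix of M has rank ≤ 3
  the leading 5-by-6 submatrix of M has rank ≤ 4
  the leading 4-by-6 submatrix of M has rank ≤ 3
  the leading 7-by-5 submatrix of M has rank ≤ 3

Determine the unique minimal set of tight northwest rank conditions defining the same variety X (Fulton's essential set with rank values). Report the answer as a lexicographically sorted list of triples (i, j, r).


Rank table r_w(10×10) implied by the 35 constraints:

  0  0  1  1  1  1  1  1  1  1
  0  1  2  2  2  2  2  2  2  2
  0  1  2  3  3  3  3  3  3  3
  0  1  2  3  3  3  4  4  4  4
  0  1  2  3  3  4  5  5  5  5
  0  1  2  3  3  4  5  5  5  6
  0  1  2  3  3  4  5  5  6  7
  0  1  2  3  3  4  5  6  7  8
  1  2  3  4  4  5  6  7  8  9
  1  2  3  4  5  6  7  8  9  10

so w = (3, 2, 4, 7, 6, 10, 9, 8, 1, 5).

D(w) has 18 cells with 6 SE-corners; essential set:

[(1, 2, 0), (4, 6, 3), (6, 9, 5), (7, 8, 5), (8, 1, 0), (8, 5, 3)]


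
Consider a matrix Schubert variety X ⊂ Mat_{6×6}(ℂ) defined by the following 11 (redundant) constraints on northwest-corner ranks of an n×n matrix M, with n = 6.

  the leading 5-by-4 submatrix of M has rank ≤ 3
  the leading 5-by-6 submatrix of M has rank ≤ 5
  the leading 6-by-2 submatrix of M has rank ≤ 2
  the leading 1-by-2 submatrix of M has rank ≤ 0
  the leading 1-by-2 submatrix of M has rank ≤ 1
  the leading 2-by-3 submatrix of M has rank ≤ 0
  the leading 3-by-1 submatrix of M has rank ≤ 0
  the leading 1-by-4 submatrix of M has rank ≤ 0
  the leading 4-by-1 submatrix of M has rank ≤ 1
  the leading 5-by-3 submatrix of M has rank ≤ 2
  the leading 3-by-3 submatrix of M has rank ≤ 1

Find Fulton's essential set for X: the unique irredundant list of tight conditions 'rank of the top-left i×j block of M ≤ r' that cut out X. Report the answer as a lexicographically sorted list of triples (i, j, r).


Rank table r_w(6×6) implied by the 11 constraints:

  0 | 0 | 0 | 0 | 1 | 1
  0 | 0 | 0 | 1 | 2 | 2
  0 | 1 | 1 | 2 | 3 | 3
  1 | 2 | 2 | 3 | 4 | 4
  1 | 2 | 2 | 3 | 4 | 5
  1 | 2 | 3 | 4 | 5 | 6

giving w = (5, 4, 2, 1, 6, 3) via Δ²R.

|D(w)|=9, |Ess(w)|=4:

[(1, 4, 0), (2, 3, 0), (3, 1, 0), (5, 3, 2)]


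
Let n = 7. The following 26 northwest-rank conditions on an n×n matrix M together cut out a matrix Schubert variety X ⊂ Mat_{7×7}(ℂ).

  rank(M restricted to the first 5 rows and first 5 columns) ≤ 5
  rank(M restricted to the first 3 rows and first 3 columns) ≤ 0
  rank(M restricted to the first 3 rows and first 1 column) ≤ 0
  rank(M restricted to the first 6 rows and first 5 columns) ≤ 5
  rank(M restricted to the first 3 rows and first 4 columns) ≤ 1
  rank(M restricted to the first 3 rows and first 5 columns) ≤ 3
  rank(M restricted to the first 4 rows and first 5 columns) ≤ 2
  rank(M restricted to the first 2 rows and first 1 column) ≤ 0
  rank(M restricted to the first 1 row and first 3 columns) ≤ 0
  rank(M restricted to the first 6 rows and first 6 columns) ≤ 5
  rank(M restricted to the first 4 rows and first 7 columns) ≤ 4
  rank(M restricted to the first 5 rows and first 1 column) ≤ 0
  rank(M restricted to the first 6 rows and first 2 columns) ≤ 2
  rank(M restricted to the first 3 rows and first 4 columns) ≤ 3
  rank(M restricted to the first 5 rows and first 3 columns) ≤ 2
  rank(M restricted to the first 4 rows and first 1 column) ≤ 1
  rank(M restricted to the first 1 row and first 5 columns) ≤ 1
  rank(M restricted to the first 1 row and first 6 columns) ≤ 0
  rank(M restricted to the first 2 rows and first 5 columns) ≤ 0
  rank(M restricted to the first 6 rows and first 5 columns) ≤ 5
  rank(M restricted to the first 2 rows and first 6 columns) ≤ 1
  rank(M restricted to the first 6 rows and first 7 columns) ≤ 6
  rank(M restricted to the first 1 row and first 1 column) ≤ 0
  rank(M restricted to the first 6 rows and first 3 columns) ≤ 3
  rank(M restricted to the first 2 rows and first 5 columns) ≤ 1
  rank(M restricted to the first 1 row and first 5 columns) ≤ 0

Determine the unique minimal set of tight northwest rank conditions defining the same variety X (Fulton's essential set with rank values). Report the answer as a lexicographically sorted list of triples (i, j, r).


Rank table r_w(7×7) implied by the 26 constraints:

  i=1: 0, 0, 0, 0, 0, 0, 1
  i=2: 0, 0, 0, 0, 0, 1, 2
  i=3: 0, 0, 0, 1, 1, 2, 3
  i=4: 0, 1, 1, 2, 2, 3, 4
  i=5: 0, 1, 2, 3, 3, 4, 5
  i=6: 1, 2, 3, 4, 4, 5, 6
  i=7: 1, 2, 3, 4, 5, 6, 7

so w = (7, 6, 4, 2, 3, 1, 5).

Rothe diagram D(w) (16 cells), 4 SE-corners (essential conditions):

[(1, 6, 0), (2, 5, 0), (3, 3, 0), (5, 1, 0)]


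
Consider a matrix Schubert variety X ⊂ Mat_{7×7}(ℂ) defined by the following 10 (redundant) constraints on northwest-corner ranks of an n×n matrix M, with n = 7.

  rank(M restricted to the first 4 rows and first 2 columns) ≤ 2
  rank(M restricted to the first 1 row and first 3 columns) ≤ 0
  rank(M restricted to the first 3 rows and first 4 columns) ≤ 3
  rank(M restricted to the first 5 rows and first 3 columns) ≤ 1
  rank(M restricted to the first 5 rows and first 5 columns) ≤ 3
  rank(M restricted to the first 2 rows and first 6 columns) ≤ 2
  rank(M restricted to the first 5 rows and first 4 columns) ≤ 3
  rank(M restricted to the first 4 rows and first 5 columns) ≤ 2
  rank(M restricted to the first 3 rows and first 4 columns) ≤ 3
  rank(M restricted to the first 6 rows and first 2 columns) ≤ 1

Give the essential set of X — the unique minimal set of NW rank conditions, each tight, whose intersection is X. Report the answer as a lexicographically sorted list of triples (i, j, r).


The tightest implied rank at each (i,j), from the 10 conditions:

  row 1: 0, 0, 0, 1, 1, 1, 1
  row 2: 1, 1, 1, 2, 2, 2, 2
  row 3: 1, 1, 1, 2, 2, 3, 3
  row 4: 1, 1, 1, 2, 2, 3, 4
  row 5: 1, 1, 1, 2, 3, 4, 5
  row 6: 1, 1, 2, 3, 4, 5, 6
  row 7: 1, 2, 3, 4, 5, 6, 7

giving w = (4, 1, 6, 7, 5, 3, 2) via Δ²R.

ℓ(w)=12; the 4 essential cells (i,j,r):

[(1, 3, 0), (4, 5, 2), (5, 3, 1), (6, 2, 1)]


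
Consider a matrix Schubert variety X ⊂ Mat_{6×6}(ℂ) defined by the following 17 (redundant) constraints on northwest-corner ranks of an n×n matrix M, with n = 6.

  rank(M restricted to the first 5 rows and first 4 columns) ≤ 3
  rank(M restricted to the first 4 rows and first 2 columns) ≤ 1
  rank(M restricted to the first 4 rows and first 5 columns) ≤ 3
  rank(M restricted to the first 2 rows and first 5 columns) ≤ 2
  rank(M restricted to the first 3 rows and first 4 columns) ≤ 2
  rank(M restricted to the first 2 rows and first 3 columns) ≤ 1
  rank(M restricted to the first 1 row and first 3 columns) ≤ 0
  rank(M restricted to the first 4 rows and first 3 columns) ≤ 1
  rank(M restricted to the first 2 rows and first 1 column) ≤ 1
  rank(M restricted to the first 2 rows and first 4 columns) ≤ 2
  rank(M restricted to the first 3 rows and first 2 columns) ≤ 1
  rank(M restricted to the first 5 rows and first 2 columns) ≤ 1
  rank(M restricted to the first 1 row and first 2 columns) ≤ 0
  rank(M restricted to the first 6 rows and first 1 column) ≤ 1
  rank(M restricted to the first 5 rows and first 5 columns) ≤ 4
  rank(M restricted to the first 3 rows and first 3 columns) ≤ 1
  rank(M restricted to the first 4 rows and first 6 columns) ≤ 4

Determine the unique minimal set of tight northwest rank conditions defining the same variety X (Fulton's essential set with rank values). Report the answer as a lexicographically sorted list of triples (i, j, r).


Computing R[i][j] = min implied NW-rank bound (n=6, 17 conditions):

  0  0  0  1  1  1
  1  1  1  2  2  2
  1  1  1  2  3  3
  1  1  1  2  3  4
  1  1  2  3  4  5
  1  2  3  4  5  6

giving w = (4, 1, 5, 6, 3, 2) via Δ²R.

Fulton essential set (3 of the 8 Rothe cells):

[(1, 3, 0), (4, 3, 1), (5, 2, 1)]
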